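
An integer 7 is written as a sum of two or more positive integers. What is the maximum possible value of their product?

Define g[k] = max over 1≤i<k of i · max(k−i, g[k−i]); the inner max lets the remainder stay uncut if that's better.
g[2] = 1·max(1,0) = 1·1 = 1
g[3] = max(1·2, 2·1) = 2
g[4] = max(1·3, 2·2, 3·1) = 4
g[5] = max(1·4, 2·3, 3·2, 4·1) = 6
g[6] = max(1·6, 2·4, 3·3, 4·2, 5·1) = 9
g[7] = max(1·9, 2·6, 3·4, 4·3, 5·2, 6·1) = 12
One optimal split: 3 + 2 + 2; product 3·2·2 = 12.

12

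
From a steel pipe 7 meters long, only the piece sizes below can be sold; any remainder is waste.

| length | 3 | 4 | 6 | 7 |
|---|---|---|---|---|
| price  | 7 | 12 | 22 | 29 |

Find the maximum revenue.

29

Let r[k] be the best obtainable value from length k. For each k, try every first piece i and keep the best of price[i] + r[k−i].
r[1] = 0
r[2] = 0
r[3] = 7
r[4] = 12
r[5] = 12
r[6] = 22
r[7] = 29
One optimal cutting: 7 → $29.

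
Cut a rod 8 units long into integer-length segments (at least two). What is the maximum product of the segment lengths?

Fill g[k] for k=2..8: at each k try every first piece i and multiply by the better of (k−i) uncut or g[k−i].
Small cases: g[2]=1, g[3]=2.
g[4] = 2·max(2,1) = 2·2 = 4
g[5] = 2·max(3,2) = 2·3 = 6
g[6] = 3·max(3,2) = 3·3 = 9
g[7] = 2·max(5,6) = 2·6 = 12
g[8] = 2·max(6,9) = 2·9 = 18
One optimal split: 3 + 3 + 2; product 3·3·2 = 18.

18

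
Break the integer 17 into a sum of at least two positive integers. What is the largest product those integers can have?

Define P[k] = max over 1≤i<k of i · max(k−i, P[k−i]); the inner max lets the remainder stay uncut if that's better.
Small cases: P[2]=1, P[3]=2, P[4]=4, P[5]=6, P[6]=9, P[7]=12, P[8]=18, P[9]=27, P[10]=36, P[11]=54.
P[12] = 3*max(9,27) = 3*27 = 81
P[13] = 2*max(11,54) = 2*54 = 108
P[14] = 2*max(12,81) = 2*81 = 162
P[15] = 3*max(12,81) = 3*81 = 243
P[16] = 2*max(14,162) = 2*162 = 324
P[17] = 2*max(15,243) = 2*243 = 486
One optimal split: 3 + 3 + 3 + 3 + 3 + 2; product 3*3*3*3*3*2 = 486.

486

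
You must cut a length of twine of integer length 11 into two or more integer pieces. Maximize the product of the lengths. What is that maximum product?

Fill g[k] for k=2..11: at each k try every first piece i and multiply by the better of (k−i) uncut or g[k−i].
g[2] = 1·max(1,0) = 1·1 = 1
g[3] = max(1·2, 2·1) = 2
g[4] = max(1·3, 2·2, 3·1) = 4
g[5] = max(1·4, 2·3, 3·2, 4·1) = 6
g[6] = max(1·6, 2·4, 3·3, 4·2, 5·1) = 9
g[7] = max(1·9, 2·6, 3·4, 4·3, 5·2, 6·1) = 12
g[8] = max(1·12, 2·9, 3·6, …, 6·2, 7·1) = 18
g[9] = max(1·18, 2·12, 3·9, …, 7·2, 8·1) = 27
g[10] = max(1·27, 2·18, 3·12, …, 8·2, 9·1) = 36
g[11] = max(1·36, 2·27, 3·18, …, 9·2, 10·1) = 54
One optimal split: 3 + 3 + 3 + 2; product 3·3·3·2 = 54.

54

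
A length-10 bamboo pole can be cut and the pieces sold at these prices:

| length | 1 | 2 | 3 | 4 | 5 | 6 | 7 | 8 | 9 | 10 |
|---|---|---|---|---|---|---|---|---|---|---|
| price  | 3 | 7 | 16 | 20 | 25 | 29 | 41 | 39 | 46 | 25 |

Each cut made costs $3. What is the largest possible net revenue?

54

Let r[k] be the best obtainable value from length k. For each k, try every first piece i and keep the best of price[i] + r[k−i] minus the 3 cut fee when i<k.
r[1] = 3
r[2] = max(3+3-3, 7+0) = 7
r[3] = max(3+7-3, 7+3-3, 16+0) = 16
r[4] = max(3+16-3, 7+7-3, 16+3-3, 20+0) = 20
r[5] = max(3+20-3, 7+16-3, 16+7-3, 20+3-3, 25+0) = 25
r[6] = max(3+25-3, 7+20-3, 16+16-3, 20+7-3, 25+3-3, 29+0) = 29
r[7] = max(3+29-3, 7+25-3, 16+20-3, …, 29+3-3, 41+0) = 41
r[8] = max(3+41-3, 7+29-3, 16+25-3, …, 41+3-3, 39+0) = 41
r[9] = max(3+41-3, 7+41-3, 16+29-3, …, 39+3-3, 46+0) = 46
r[10] = max(3+46-3, 7+41-3, 16+41-3, …, 46+3-3, 25+0) = 54
One optimal plan: pieces 7 + 3 (1 cut) → $57 − $3 = $54.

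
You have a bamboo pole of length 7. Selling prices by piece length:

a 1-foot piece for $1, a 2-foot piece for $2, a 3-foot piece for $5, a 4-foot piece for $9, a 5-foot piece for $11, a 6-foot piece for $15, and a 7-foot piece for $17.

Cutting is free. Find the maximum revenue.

17

Let r[k] be the best obtainable value from length k. For each k, try every first piece i and keep the best of price[i] + r[k−i].
r[1] = 1
r[2] = max(1+1, 2+0) = 2
r[3] = max(1+2, 2+1, 5+0) = 5
r[4] = max(1+5, 2+2, 5+1, 9+0) = 9
r[5] = max(1+9, 2+5, 5+2, 9+1, 11+0) = 11
r[6] = max(1+11, 2+9, 5+5, 9+2, 11+1, 15+0) = 15
r[7] = max(1+15, 2+11, 5+9, …, 15+1, 17+0) = 17
Best is to sell the whole 7-foot piece uncut for $17.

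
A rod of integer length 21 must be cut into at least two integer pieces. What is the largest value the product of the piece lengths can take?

Define prod[k] = max over 1≤i<k of i · max(k−i, prod[k−i]); the inner max lets the remainder stay uncut if that's better.
Small cases: prod[2]=1, prod[3]=2, prod[4]=4, prod[5]=6, prod[6]=9, prod[7]=12, prod[8]=18, prod[9]=27, prod[10]=36, prod[11]=54, prod[12]=81, prod[13]=108, prod[14]=162.
prod[15] = max(1*162, 2*108, 3*81, …, 13*2, 14*1) = 243
prod[16] = max(1*243, 2*162, 3*108, …, 14*2, 15*1) = 324
prod[17] = max(1*324, 2*243, 3*162, …, 15*2, 16*1) = 486
prod[18] = max(1*486, 2*324, 3*243, …, 16*2, 17*1) = 729
prod[19] = max(1*729, 2*486, 3*324, …, 17*2, 18*1) = 972
prod[20] = max(1*972, 2*729, 3*486, …, 18*2, 19*1) = 1458
prod[21] = max(1*1458, 2*972, 3*729, …, 19*2, 20*1) = 2187
One optimal split: 3 + 3 + 3 + 3 + 3 + 3 + 3; product 3*3*3*3*3*3*3 = 2187.

2187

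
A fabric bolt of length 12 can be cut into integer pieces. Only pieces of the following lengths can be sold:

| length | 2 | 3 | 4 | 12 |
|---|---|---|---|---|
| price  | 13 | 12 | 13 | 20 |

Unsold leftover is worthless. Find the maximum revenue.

Consider every possible first cut. best[k] is the best of p[i]+best[k−i] over all sellable i≤k.
best[1] = 0
best[2] = 13
best[3] = 13
best[4] = 26  (first piece 2, then best[2]=13)
best[5] = 26
best[6] = 39  (first piece 2, then best[4]=26)
best[7] = 39
best[8] = 52  (first piece 2, then best[6]=39)
best[9] = 52
best[10] = 65  (first piece 2, then best[8]=52)
best[11] = 65
best[12] = 78  (first piece 2, then best[10]=65)
One optimal cutting: 2 + 2 + 2 + 2 + 2 + 2 → $78.

78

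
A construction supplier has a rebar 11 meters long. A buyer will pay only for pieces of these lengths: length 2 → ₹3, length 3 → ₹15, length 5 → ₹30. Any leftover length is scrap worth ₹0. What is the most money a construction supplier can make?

60

Let r[k] be the best obtainable value from length k. For each k, try every first piece i and keep the best of price[i] + r[k−i].
r[1] = 0
r[2] = 3
r[3] = max(3+0, 15+0) = 15
r[4] = max(3+3, 15+0) = 15
r[5] = max(3+15, 15+3, 30+0) = 30
r[6] = max(3+15, 15+15, 30+0) = 30
r[7] = max(3+30, 15+15, 30+3) = 33
r[8] = max(3+30, 15+30, 30+15) = 45
r[9] = max(3+33, 15+30, 30+15) = 45
r[10] = max(3+45, 15+33, 30+30) = 60
r[11] = max(3+45, 15+45, 30+30) = 60
One optimal cutting: pieces 5 + 5 with 1 meter of scrap → ₹60.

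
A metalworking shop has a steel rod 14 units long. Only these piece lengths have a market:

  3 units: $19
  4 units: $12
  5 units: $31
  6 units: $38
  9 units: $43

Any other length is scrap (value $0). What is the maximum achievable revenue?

88

Consider every possible first cut. r[k] is the best of p[i]+r[k−i] over all sellable i≤k.
r[1] = 0
r[2] = 0
r[3] = 19
r[4] = 19
r[5] = 31
r[6] = 38  (first piece 3, then r[3]=19)
r[7] = 38
r[8] = 50  (first piece 3, then r[5]=31)
r[9] = 57  (first piece 3, then r[6]=38)
r[10] = 62  (first piece 5, then r[5]=31)
r[11] = 69  (first piece 3, then r[8]=50)
r[12] = 76  (first piece 3, then r[9]=57)
r[13] = 81  (first piece 3, then r[10]=62)
r[14] = 88  (first piece 3, then r[11]=69)
One optimal cutting: 5 + 3 + 3 + 3 → $88.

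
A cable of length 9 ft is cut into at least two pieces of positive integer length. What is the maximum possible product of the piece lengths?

Define g[k] = max over 1≤i<k of i · max(k−i, g[k−i]); the inner max lets the remainder stay uncut if that's better.
g[2] = 1×max(1,0) = 1×1 = 1
g[3] = 1×max(2,1) = 1×2 = 2
g[4] = 2×max(2,1) = 2×2 = 4
g[5] = 2×max(3,2) = 2×3 = 6
g[6] = 3×max(3,2) = 3×3 = 9
g[7] = 2×max(5,6) = 2×6 = 12
g[8] = 2×max(6,9) = 2×9 = 18
g[9] = 3×max(6,9) = 3×9 = 27
One optimal split: 3 + 3 + 3; product 3×3×3 = 27.

27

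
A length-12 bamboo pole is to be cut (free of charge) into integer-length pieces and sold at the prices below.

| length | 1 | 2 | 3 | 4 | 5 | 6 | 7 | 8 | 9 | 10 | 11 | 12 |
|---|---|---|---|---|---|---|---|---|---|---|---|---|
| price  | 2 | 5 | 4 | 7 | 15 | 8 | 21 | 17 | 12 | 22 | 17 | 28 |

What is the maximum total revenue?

Build v[k] bottom-up: v[k] = max over allowed piece i of (p[i] + v[k−i]).
v[1] = 2
v[2] = max(2+2, 5+0) = 5
v[3] = max(2+5, 5+2, 4+0) = 7
v[4] = max(2+7, 5+5, 4+2, 7+0) = 10
v[5] = max(2+10, 5+7, 4+5, 7+2, 15+0) = 15
v[6] = max(2+15, 5+10, 4+7, 7+5, 15+2, 8+0) = 17
v[7] = max(2+17, 5+15, 4+10, …, 8+2, 21+0) = 21
v[8] = max(2+21, 5+17, 4+15, …, 21+2, 17+0) = 23
v[9] = max(2+23, 5+21, 4+17, …, 17+2, 12+0) = 26
v[10] = max(2+26, 5+23, 4+21, …, 12+2, 22+0) = 30
v[11] = max(2+30, 5+26, 4+23, …, 22+2, 17+0) = 32
v[12] = max(2+32, 5+30, 4+26, …, 17+2, 28+0) = 36
One optimal cutting: 7 + 5 → $21 + $15 = $36.

36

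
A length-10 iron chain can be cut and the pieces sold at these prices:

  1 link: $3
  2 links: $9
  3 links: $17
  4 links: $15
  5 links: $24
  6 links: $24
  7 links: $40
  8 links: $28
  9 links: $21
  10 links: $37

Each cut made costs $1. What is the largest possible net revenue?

Consider every possible first cut. r[k] is the best of p[i]+r[k−i] over all sellable i≤k, charging 1 whenever i<k.
r[1] = 3
r[2] = 9
r[3] = 17
r[4] = 19  (first piece 1, then r[3]=17)
r[5] = 25  (first piece 2, then r[3]=17)
r[6] = 33  (first piece 3, then r[3]=17)
r[7] = 40
r[8] = 42  (first piece 1, then r[7]=40)
r[9] = 49  (first piece 3, then r[6]=33)
r[10] = 56  (first piece 3, then r[7]=40)
One optimal plan: pieces 7 + 3 (1 cut) → $57 − $1 = $56.

56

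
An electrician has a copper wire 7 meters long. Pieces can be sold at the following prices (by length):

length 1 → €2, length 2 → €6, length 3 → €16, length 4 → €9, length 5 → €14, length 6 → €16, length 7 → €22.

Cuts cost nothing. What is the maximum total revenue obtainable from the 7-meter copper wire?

34

Build best[k] bottom-up: best[k] = max over allowed piece i of (p[i] + best[k−i]).
best[1] = 2
best[2] = max(2+2, 6+0) = 6
best[3] = max(2+6, 6+2, 16+0) = 16
best[4] = max(2+16, 6+6, 16+2, 9+0) = 18
best[5] = max(2+18, 6+16, 16+6, 9+2, 14+0) = 22
best[6] = max(2+22, 6+18, 16+16, 9+6, 14+2, 16+0) = 32
best[7] = max(2+32, 6+22, 16+18, …, 16+2, 22+0) = 34
One optimal cutting: 3 + 3 + 1 → €16 + €16 + €2 = €34.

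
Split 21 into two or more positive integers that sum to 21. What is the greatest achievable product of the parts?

2187

Let g[k] be the best product for length k (with at least one cut). For each first piece i, the rest contributes max(k−i, g[k−i]).
Small cases: g[2]=1, g[3]=2, g[4]=4, g[5]=6, g[6]=9, g[7]=12, g[8]=18, g[9]=27, g[10]=36, g[11]=54, g[12]=81, g[13]=108, g[14]=162, g[15]=243, g[16]=324.
g[17] = max(1*324, 2*243, 3*162, …, 15*2, 16*1) = 486
g[18] = max(1*486, 2*324, 3*243, …, 16*2, 17*1) = 729
g[19] = max(1*729, 2*486, 3*324, …, 17*2, 18*1) = 972
g[20] = max(1*972, 2*729, 3*486, …, 18*2, 19*1) = 1458
g[21] = max(1*1458, 2*972, 3*729, …, 19*2, 20*1) = 2187
One optimal split: 3 + 3 + 3 + 3 + 3 + 3 + 3; product 3*3*3*3*3*3*3 = 2187.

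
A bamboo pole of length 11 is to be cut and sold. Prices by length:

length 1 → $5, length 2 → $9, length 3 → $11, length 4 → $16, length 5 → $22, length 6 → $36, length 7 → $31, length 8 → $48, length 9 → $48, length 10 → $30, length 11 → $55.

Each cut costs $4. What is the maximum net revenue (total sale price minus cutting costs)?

Let v[k] be the best obtainable value from length k. For each k, try every first piece i and keep the best of price[i] + v[k−i] minus the 4 cut fee when i<k.
v[1] = 5
v[2] = max(5+5-4, 9+0) = 9
v[3] = max(5+9-4, 9+5-4, 11+0) = 11
v[4] = max(5+11-4, 9+9-4, 11+5-4, 16+0) = 16
v[5] = max(5+16-4, 9+11-4, 11+9-4, 16+5-4, 22+0) = 22
v[6] = max(5+22-4, 9+16-4, 11+11-4, 16+9-4, 22+5-4, 36+0) = 36
v[7] = max(5+36-4, 9+22-4, 11+16-4, …, 36+5-4, 31+0) = 37
v[8] = max(5+37-4, 9+36-4, 11+22-4, …, 31+5-4, 48+0) = 48
v[9] = max(5+48-4, 9+37-4, 11+36-4, …, 48+5-4, 48+0) = 49
v[10] = max(5+49-4, 9+48-4, 11+37-4, …, 48+5-4, 30+0) = 53
v[11] = max(5+53-4, 9+49-4, 11+48-4, …, 30+5-4, 55+0) = 55
One optimal plan: pieces 8 + 3 (1 cut) → $59 − $4 = $55.

55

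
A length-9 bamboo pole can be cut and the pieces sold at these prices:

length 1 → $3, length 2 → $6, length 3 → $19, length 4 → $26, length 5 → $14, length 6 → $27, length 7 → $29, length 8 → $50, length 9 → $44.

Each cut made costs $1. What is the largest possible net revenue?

55

Let r[k] be the best obtainable value from length k. For each k, try every first piece i and keep the best of price[i] + r[k−i] minus the 1 cut fee when i<k.
r[1] = 3
r[2] = max(3+3-1, 6+0) = 6
r[3] = max(3+6-1, 6+3-1, 19+0) = 19
r[4] = max(3+19-1, 6+6-1, 19+3-1, 26+0) = 26
r[5] = max(3+26-1, 6+19-1, 19+6-1, 26+3-1, 14+0) = 28
r[6] = max(3+28-1, 6+26-1, 19+19-1, 26+6-1, 14+3-1, 27+0) = 37
r[7] = max(3+37-1, 6+28-1, 19+26-1, …, 27+3-1, 29+0) = 44
r[8] = max(3+44-1, 6+37-1, 19+28-1, …, 29+3-1, 50+0) = 51
r[9] = max(3+51-1, 6+44-1, 19+37-1, …, 50+3-1, 44+0) = 55
One optimal plan: pieces 3 + 3 + 3 (2 cuts) → $57 − $2 = $55.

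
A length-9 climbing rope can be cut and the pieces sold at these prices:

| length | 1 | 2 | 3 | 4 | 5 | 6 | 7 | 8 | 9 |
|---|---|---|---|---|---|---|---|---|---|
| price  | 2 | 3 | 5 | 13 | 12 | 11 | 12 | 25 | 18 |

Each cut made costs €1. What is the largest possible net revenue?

26

Build r[k] bottom-up: r[k] = max over allowed piece i of (p[i] + r[k−i]) − 1 per cut.
r[1] = 2
r[2] = max(2+2-1, 3+0) = 3
r[3] = max(2+3-1, 3+2-1, 5+0) = 5
r[4] = max(2+5-1, 3+3-1, 5+2-1, 13+0) = 13
r[5] = max(2+13-1, 3+5-1, 5+3-1, 13+2-1, 12+0) = 14
r[6] = max(2+14-1, 3+13-1, 5+5-1, 13+3-1, 12+2-1, 11+0) = 15
r[7] = max(2+15-1, 3+14-1, 5+13-1, …, 11+2-1, 12+0) = 17
r[8] = max(2+17-1, 3+15-1, 5+14-1, …, 12+2-1, 25+0) = 25
r[9] = max(2+25-1, 3+17-1, 5+15-1, …, 25+2-1, 18+0) = 26
One optimal plan: pieces 4 + 4 + 1 (2 cuts) → €28 − €2 = €26.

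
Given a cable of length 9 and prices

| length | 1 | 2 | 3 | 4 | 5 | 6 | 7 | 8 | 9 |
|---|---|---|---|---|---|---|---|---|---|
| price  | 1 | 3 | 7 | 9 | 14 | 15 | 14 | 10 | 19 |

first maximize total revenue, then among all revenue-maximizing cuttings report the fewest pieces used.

Consider every possible first cut. r[k] is the best of p[i]+r[k−i] over all sellable i≤k.
r[1] = 1
r[2] = max(1+1, 3+0) = 3
r[3] = max(1+3, 3+1, 7+0) = 7
r[4] = max(1+7, 3+3, 7+1, 9+0) = 9
r[5] = max(1+9, 3+7, 7+3, 9+1, 14+0) = 14
r[6] = max(1+14, 3+9, 7+7, 9+3, 14+1, 15+0) = 15
r[7] = max(1+15, 3+14, 7+9, …, 15+1, 14+0) = 17
r[8] = max(1+17, 3+15, 7+14, …, 14+1, 10+0) = 21
r[9] = max(1+21, 3+17, 7+15, …, 10+1, 19+0) = 23
Maximum revenue is €23.
Now minimize piece count subject to staying optimal: for each k, pieces[k] = 1 + min over i with p[i]+r[k−i]=r[k] of pieces[k−i].
pieces[6] = 1
pieces[7] = 2
pieces[8] = 2
pieces[9] = 2

2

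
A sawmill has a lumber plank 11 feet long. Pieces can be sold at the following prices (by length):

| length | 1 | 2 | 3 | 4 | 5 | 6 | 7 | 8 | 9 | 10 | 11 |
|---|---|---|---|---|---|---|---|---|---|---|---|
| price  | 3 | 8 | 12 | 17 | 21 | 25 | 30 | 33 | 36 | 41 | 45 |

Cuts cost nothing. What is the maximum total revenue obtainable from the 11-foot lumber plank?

Build R[k] bottom-up: R[k] = max over allowed piece i of (p[i] + R[k−i]).
R[1] = 3
R[2] = 8
R[3] = 12
R[4] = 17
R[5] = 21
R[6] = 25  (first piece 2, then R[4]=17)
R[7] = 30
R[8] = 34  (first piece 4, then R[4]=17)
R[9] = 38  (first piece 2, then R[7]=30)
R[10] = 42  (first piece 2, then R[8]=34)
R[11] = 47  (first piece 4, then R[7]=30)
One optimal cutting: 7 + 4 → $30 + $17 = $47.

47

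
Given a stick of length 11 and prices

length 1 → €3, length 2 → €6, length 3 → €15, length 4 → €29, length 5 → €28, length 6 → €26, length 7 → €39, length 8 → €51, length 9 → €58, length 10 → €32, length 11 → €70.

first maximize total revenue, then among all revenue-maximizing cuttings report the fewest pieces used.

3

Let r[k] be the best obtainable value from length k. For each k, try every first piece i and keep the best of price[i] + r[k−i].
r[1] = 3
r[2] = max(3+3, 6+0) = 6
r[3] = max(3+6, 6+3, 15+0) = 15
r[4] = max(3+15, 6+6, 15+3, 29+0) = 29
r[5] = max(3+29, 6+15, 15+6, 29+3, 28+0) = 32
r[6] = max(3+32, 6+29, 15+15, 29+6, 28+3, 26+0) = 35
r[7] = max(3+35, 6+32, 15+29, …, 26+3, 39+0) = 44
r[8] = max(3+44, 6+35, 15+32, …, 39+3, 51+0) = 58
r[9] = max(3+58, 6+44, 15+35, …, 51+3, 58+0) = 61
r[10] = max(3+61, 6+58, 15+44, …, 58+3, 32+0) = 64
r[11] = max(3+64, 6+61, 15+58, …, 32+3, 70+0) = 73
Maximum revenue is €73.
Now minimize piece count subject to staying optimal: for each k, pieces[k] = 1 + min over i with p[i]+r[k−i]=r[k] of pieces[k−i].
pieces[8] = 2
pieces[9] = 3
pieces[10] = 3
pieces[11] = 3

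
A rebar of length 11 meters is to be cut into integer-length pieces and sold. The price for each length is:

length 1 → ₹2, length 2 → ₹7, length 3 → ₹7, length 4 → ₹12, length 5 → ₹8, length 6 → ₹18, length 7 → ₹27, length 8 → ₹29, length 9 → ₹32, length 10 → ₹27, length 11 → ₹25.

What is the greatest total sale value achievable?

41

Consider every possible first cut. R[k] is the best of p[i]+R[k−i] over all sellable i≤k.
R[1] = 2
R[2] = max(2+2, 7+0) = 7
R[3] = max(2+7, 7+2, 7+0) = 9
R[4] = max(2+9, 7+7, 7+2, 12+0) = 14
R[5] = max(2+14, 7+9, 7+7, 12+2, 8+0) = 16
R[6] = max(2+16, 7+14, 7+9, 12+7, 8+2, 18+0) = 21
R[7] = max(2+21, 7+16, 7+14, …, 18+2, 27+0) = 27
R[8] = max(2+27, 7+21, 7+16, …, 27+2, 29+0) = 29
R[9] = max(2+29, 7+27, 7+21, …, 29+2, 32+0) = 34
R[10] = max(2+34, 7+29, 7+27, …, 32+2, 27+0) = 36
R[11] = max(2+36, 7+34, 7+29, …, 27+2, 25+0) = 41
One optimal cutting: 7 + 2 + 2 → ₹27 + ₹7 + ₹7 = ₹41.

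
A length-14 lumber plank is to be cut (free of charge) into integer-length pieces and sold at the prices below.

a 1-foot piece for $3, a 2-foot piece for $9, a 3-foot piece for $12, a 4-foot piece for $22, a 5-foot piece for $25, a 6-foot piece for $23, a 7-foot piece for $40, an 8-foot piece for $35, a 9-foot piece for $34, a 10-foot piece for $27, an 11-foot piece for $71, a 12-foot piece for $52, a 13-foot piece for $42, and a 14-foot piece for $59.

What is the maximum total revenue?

Build r[k] bottom-up: r[k] = max over allowed piece i of (p[i] + r[k−i]).
r[1] = 3
r[2] = max(3+3, 9+0) = 9
r[3] = max(3+9, 9+3, 12+0) = 12
r[4] = max(3+12, 9+9, 12+3, 22+0) = 22
r[5] = max(3+22, 9+12, 12+9, 22+3, 25+0) = 25
r[6] = max(3+25, 9+22, 12+12, 22+9, 25+3, 23+0) = 31
r[7] = max(3+31, 9+25, 12+22, …, 23+3, 40+0) = 40
r[8] = max(3+40, 9+31, 12+25, …, 40+3, 35+0) = 44
r[9] = max(3+44, 9+40, 12+31, …, 35+3, 34+0) = 49
r[10] = max(3+49, 9+44, 12+40, …, 34+3, 27+0) = 53
r[11] = max(3+53, 9+49, 12+44, …, 27+3, 71+0) = 71
r[12] = max(3+71, 9+53, 12+49, …, 71+3, 52+0) = 74
r[13] = max(3+74, 9+71, 12+53, …, 52+3, 42+0) = 80
r[14] = max(3+80, 9+74, 12+71, …, 42+3, 59+0) = 83
One optimal cutting: 11 + 2 + 1 → $71 + $9 + $3 = $83.

83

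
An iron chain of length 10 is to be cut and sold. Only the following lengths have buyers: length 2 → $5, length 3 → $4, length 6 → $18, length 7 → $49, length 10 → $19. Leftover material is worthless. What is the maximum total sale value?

54

Consider every possible first cut. r[k] is the best of p[i]+r[k−i] over all sellable i≤k.
r[1] = 0
r[2] = 5
r[3] = max(5+0, 4+0) = 5
r[4] = max(5+5, 4+0) = 10
r[5] = max(5+5, 4+5) = 10
r[6] = max(5+10, 4+5, 18+0) = 18
r[7] = max(5+10, 4+10, 18+0, 49+0) = 49
r[8] = max(5+18, 4+10, 18+5, 49+0) = 49
r[9] = max(5+49, 4+18, 18+5, 49+5) = 54
r[10] = max(5+49, 4+49, 18+10, 49+5, 19+0) = 54
One optimal cutting: pieces 7 + 2 with 1 link of scrap → $54.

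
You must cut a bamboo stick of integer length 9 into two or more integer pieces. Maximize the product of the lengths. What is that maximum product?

Define m[k] = max over 1≤i<k of i · max(k−i, m[k−i]); the inner max lets the remainder stay uncut if that's better.
m[2] = 1*max(1,0) = 1*1 = 1
m[3] = 1*max(2,1) = 1*2 = 2
m[4] = 2*max(2,1) = 2*2 = 4
m[5] = 2*max(3,2) = 2*3 = 6
m[6] = 3*max(3,2) = 3*3 = 9
m[7] = 2*max(5,6) = 2*6 = 12
m[8] = 2*max(6,9) = 2*9 = 18
m[9] = 3*max(6,9) = 3*9 = 27
One optimal split: 3 + 3 + 3; product 3*3*3 = 27.

27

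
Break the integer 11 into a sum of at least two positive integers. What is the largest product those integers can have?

54

Let g[k] be the best product for length k (with at least one cut). For each first piece i, the rest contributes max(k−i, g[k−i]).
g[2] = 1*max(1,0) = 1*1 = 1
g[3] = 1*max(2,1) = 1*2 = 2
g[4] = 2*max(2,1) = 2*2 = 4
g[5] = 2*max(3,2) = 2*3 = 6
g[6] = 3*max(3,2) = 3*3 = 9
g[7] = 2*max(5,6) = 2*6 = 12
g[8] = 2*max(6,9) = 2*9 = 18
g[9] = 3*max(6,9) = 3*9 = 27
g[10] = 2*max(8,18) = 2*18 = 36
g[11] = 2*max(9,27) = 2*27 = 54
One optimal split: 3 + 3 + 3 + 2; product 3*3*3*2 = 54.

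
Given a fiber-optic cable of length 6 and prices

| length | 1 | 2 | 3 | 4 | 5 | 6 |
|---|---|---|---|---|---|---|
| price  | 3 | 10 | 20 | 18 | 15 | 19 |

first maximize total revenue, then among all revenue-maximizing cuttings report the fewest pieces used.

Build r[k] bottom-up: r[k] = max over allowed piece i of (p[i] + r[k−i]).
r[1] = 3
r[2] = max(3+3, 10+0) = 10
r[3] = max(3+10, 10+3, 20+0) = 20
r[4] = max(3+20, 10+10, 20+3, 18+0) = 23
r[5] = max(3+23, 10+20, 20+10, 18+3, 15+0) = 30
r[6] = max(3+30, 10+23, 20+20, 18+10, 15+3, 19+0) = 40
Maximum revenue is $40.
Now minimize piece count subject to staying optimal: for each k, pieces[k] = 1 + min over i with p[i]+r[k−i]=r[k] of pieces[k−i].
pieces[3] = 1
pieces[4] = 2
pieces[5] = 2
pieces[6] = 2

2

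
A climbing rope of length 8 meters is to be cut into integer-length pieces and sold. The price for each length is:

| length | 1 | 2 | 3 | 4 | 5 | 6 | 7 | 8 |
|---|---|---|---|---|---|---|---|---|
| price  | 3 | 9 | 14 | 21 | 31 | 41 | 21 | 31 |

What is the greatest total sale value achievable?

Consider every possible first cut. best[k] is the best of p[i]+best[k−i] over all sellable i≤k.
best[1] = 3
best[2] = 9
best[3] = 14
best[4] = 21
best[5] = 31
best[6] = 41
best[7] = 44  (first piece 1, then best[6]=41)
best[8] = 50  (first piece 2, then best[6]=41)
One optimal cutting: 6 + 2 → €41 + €9 = €50.

50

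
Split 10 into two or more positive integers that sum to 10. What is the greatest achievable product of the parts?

Define P[k] = max over 1≤i<k of i · max(k−i, P[k−i]); the inner max lets the remainder stay uncut if that's better.
P[2] = 1*max(1,0) = 1*1 = 1
P[3] = 1*max(2,1) = 1*2 = 2
P[4] = 2*max(2,1) = 2*2 = 4
P[5] = 2*max(3,2) = 2*3 = 6
P[6] = 3*max(3,2) = 3*3 = 9
P[7] = 2*max(5,6) = 2*6 = 12
P[8] = 2*max(6,9) = 2*9 = 18
P[9] = 3*max(6,9) = 3*9 = 27
P[10] = 2*max(8,18) = 2*18 = 36
One optimal split: 3 + 3 + 2 + 2; product 3*3*2*2 = 36.

36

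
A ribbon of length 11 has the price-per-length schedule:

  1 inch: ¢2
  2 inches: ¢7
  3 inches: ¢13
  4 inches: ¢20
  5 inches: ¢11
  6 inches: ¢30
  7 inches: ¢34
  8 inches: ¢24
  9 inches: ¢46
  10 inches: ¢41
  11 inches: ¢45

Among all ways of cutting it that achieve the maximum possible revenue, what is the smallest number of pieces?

Consider every possible first cut. r[k] is the best of p[i]+r[k−i] over all sellable i≤k.
r[1] = 2
r[2] = max(2+2, 7+0) = 7
r[3] = max(2+7, 7+2, 13+0) = 13
r[4] = max(2+13, 7+7, 13+2, 20+0) = 20
r[5] = max(2+20, 7+13, 13+7, 20+2, 11+0) = 22
r[6] = max(2+22, 7+20, 13+13, 20+7, 11+2, 30+0) = 30
r[7] = max(2+30, 7+22, 13+20, …, 30+2, 34+0) = 34
r[8] = max(2+34, 7+30, 13+22, …, 34+2, 24+0) = 40
r[9] = max(2+40, 7+34, 13+30, …, 24+2, 46+0) = 46
r[10] = max(2+46, 7+40, 13+34, …, 46+2, 41+0) = 50
r[11] = max(2+50, 7+46, 13+40, …, 41+2, 45+0) = 54
Maximum revenue is ¢54.
Now minimize piece count subject to staying optimal: for each k, pieces[k] = 1 + min over i with p[i]+r[k−i]=r[k] of pieces[k−i].
pieces[8] = 2
pieces[9] = 1
pieces[10] = 2
pieces[11] = 2

2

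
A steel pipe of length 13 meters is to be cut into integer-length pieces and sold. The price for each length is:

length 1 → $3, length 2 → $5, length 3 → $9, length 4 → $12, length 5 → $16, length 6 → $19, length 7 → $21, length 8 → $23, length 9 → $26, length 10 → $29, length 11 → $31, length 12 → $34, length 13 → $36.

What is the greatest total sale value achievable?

Consider every possible first cut. r[k] is the best of p[i]+r[k−i] over all sellable i≤k.
r[1] = 3
r[2] = max(3+3, 5+0) = 6
r[3] = max(3+6, 5+3, 9+0) = 9
r[4] = max(3+9, 5+6, 9+3, 12+0) = 12
r[5] = max(3+12, 5+9, 9+6, 12+3, 16+0) = 16
r[6] = max(3+16, 5+12, 9+9, 12+6, 16+3, 19+0) = 19
r[7] = max(3+19, 5+16, 9+12, …, 19+3, 21+0) = 22
r[8] = max(3+22, 5+19, 9+16, …, 21+3, 23+0) = 25
r[9] = max(3+25, 5+22, 9+19, …, 23+3, 26+0) = 28
r[10] = max(3+28, 5+25, 9+22, …, 26+3, 29+0) = 32
r[11] = max(3+32, 5+28, 9+25, …, 29+3, 31+0) = 35
r[12] = max(3+35, 5+32, 9+28, …, 31+3, 34+0) = 38
r[13] = max(3+38, 5+35, 9+32, …, 34+3, 36+0) = 41
One optimal cutting: 5 + 5 + 1 + 1 + 1 → $16 + $16 + $3 + $3 + $3 = $41.

41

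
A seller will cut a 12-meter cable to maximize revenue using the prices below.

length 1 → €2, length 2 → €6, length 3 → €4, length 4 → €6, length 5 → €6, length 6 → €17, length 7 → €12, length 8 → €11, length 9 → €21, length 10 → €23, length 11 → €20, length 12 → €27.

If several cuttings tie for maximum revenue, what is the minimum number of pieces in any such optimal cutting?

Build r[k] bottom-up: r[k] = max over allowed piece i of (p[i] + r[k−i]).
r[1] = 2
r[2] = max(2+2, 6+0) = 6
r[3] = max(2+6, 6+2, 4+0) = 8
r[4] = max(2+8, 6+6, 4+2, 6+0) = 12
r[5] = max(2+12, 6+8, 4+6, 6+2, 6+0) = 14
r[6] = max(2+14, 6+12, 4+8, 6+6, 6+2, 17+0) = 18
r[7] = max(2+18, 6+14, 4+12, …, 17+2, 12+0) = 20
r[8] = max(2+20, 6+18, 4+14, …, 12+2, 11+0) = 24
r[9] = max(2+24, 6+20, 4+18, …, 11+2, 21+0) = 26
r[10] = max(2+26, 6+24, 4+20, …, 21+2, 23+0) = 30
r[11] = max(2+30, 6+26, 4+24, …, 23+2, 20+0) = 32
r[12] = max(2+32, 6+30, 4+26, …, 20+2, 27+0) = 36
Maximum revenue is €36.
Now minimize piece count subject to staying optimal: for each k, pieces[k] = 1 + min over i with p[i]+r[k−i]=r[k] of pieces[k−i].
pieces[9] = 5
pieces[10] = 5
pieces[11] = 6
pieces[12] = 6

6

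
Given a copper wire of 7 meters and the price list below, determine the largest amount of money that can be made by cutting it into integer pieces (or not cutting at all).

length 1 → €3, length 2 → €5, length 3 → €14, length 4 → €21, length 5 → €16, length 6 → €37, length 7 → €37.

Build r[k] bottom-up: r[k] = max over allowed piece i of (p[i] + r[k−i]).
r[1] = 3
r[2] = 6  (first piece 1, then r[1]=3)
r[3] = 14
r[4] = 21
r[5] = 24  (first piece 1, then r[4]=21)
r[6] = 37
r[7] = 40  (first piece 1, then r[6]=37)
One optimal cutting: 6 + 1 → €37 + €3 = €40.

40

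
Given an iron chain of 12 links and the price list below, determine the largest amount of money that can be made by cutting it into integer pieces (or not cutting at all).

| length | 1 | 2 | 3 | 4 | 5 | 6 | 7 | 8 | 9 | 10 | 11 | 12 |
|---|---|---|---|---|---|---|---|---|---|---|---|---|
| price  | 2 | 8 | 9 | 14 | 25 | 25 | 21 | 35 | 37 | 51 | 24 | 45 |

59

Consider every possible first cut. R[k] is the best of p[i]+R[k−i] over all sellable i≤k.
R[1] = 2
R[2] = max(2+2, 8+0) = 8
R[3] = max(2+8, 8+2, 9+0) = 10
R[4] = max(2+10, 8+8, 9+2, 14+0) = 16
R[5] = max(2+16, 8+10, 9+8, 14+2, 25+0) = 25
R[6] = max(2+25, 8+16, 9+10, 14+8, 25+2, 25+0) = 27
R[7] = max(2+27, 8+25, 9+16, …, 25+2, 21+0) = 33
R[8] = max(2+33, 8+27, 9+25, …, 21+2, 35+0) = 35
R[9] = max(2+35, 8+33, 9+27, …, 35+2, 37+0) = 41
R[10] = max(2+41, 8+35, 9+33, …, 37+2, 51+0) = 51
R[11] = max(2+51, 8+41, 9+35, …, 51+2, 24+0) = 53
R[12] = max(2+53, 8+51, 9+41, …, 24+2, 45+0) = 59
One optimal cutting: 10 + 2 → $51 + $8 = $59.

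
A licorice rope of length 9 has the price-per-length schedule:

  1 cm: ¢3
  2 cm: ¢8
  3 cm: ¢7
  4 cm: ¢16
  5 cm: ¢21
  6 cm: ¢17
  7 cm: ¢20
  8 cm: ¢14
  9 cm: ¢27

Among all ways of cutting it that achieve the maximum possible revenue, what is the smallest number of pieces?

2

Let r[k] be the best obtainable value from length k. For each k, try every first piece i and keep the best of price[i] + r[k−i].
r[1] = 3
r[2] = 8
r[3] = 11  (first piece 1, then r[2]=8)
r[4] = 16  (first piece 2, then r[2]=8)
r[5] = 21
r[6] = 24  (first piece 1, then r[5]=21)
r[7] = 29  (first piece 2, then r[5]=21)
r[8] = 32  (first piece 1, then r[7]=29)
r[9] = 37  (first piece 2, then r[7]=29)
Maximum revenue is ¢37.
Now minimize piece count subject to staying optimal: for each k, pieces[k] = 1 + min over i with p[i]+r[k−i]=r[k] of pieces[k−i].
pieces[6] = 2
pieces[7] = 2
pieces[8] = 2
pieces[9] = 2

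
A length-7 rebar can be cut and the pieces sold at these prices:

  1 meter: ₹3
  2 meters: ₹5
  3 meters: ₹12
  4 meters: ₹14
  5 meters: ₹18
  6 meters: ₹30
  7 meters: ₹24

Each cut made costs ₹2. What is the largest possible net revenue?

31

Let r[k] be the best obtainable value from length k. For each k, try every first piece i and keep the best of price[i] + r[k−i] minus the 2 cut fee when i<k.
r[1] = 3
r[2] = 5
r[3] = 12
r[4] = 14
r[5] = 18
r[6] = 30
r[7] = 31  (first piece 1, then r[6]=30)
One optimal plan: pieces 6 + 1 (1 cut) → ₹33 − ₹2 = ₹31.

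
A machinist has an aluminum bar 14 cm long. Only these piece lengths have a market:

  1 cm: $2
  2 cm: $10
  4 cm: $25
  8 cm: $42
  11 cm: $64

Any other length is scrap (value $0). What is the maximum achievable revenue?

85

Consider every possible first cut. best[k] is the best of p[i]+best[k−i] over all sellable i≤k.
best[1] = 2
best[2] = 10
best[3] = 12  (first piece 1, then best[2]=10)
best[4] = 25
best[5] = 27  (first piece 1, then best[4]=25)
best[6] = 35  (first piece 2, then best[4]=25)
best[7] = 37  (first piece 1, then best[6]=35)
best[8] = 50  (first piece 4, then best[4]=25)
best[9] = 52  (first piece 1, then best[8]=50)
best[10] = 60  (first piece 2, then best[8]=50)
best[11] = 64
best[12] = 75  (first piece 4, then best[8]=50)
best[13] = 77  (first piece 1, then best[12]=75)
best[14] = 85  (first piece 2, then best[12]=75)
One optimal cutting: 4 + 4 + 4 + 2 → $85.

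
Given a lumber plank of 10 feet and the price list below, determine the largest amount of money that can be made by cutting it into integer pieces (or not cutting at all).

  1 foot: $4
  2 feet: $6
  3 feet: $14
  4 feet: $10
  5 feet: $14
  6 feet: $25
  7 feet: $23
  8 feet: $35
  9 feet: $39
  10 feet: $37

46

Build r[k] bottom-up: r[k] = max over allowed piece i of (p[i] + r[k−i]).
r[1] = 4
r[2] = max(4+4, 6+0) = 8
r[3] = max(4+8, 6+4, 14+0) = 14
r[4] = max(4+14, 6+8, 14+4, 10+0) = 18
r[5] = max(4+18, 6+14, 14+8, 10+4, 14+0) = 22
r[6] = max(4+22, 6+18, 14+14, 10+8, 14+4, 25+0) = 28
r[7] = max(4+28, 6+22, 14+18, …, 25+4, 23+0) = 32
r[8] = max(4+32, 6+28, 14+22, …, 23+4, 35+0) = 36
r[9] = max(4+36, 6+32, 14+28, …, 35+4, 39+0) = 42
r[10] = max(4+42, 6+36, 14+32, …, 39+4, 37+0) = 46
One optimal cutting: 3 + 3 + 3 + 1 → $14 + $14 + $14 + $4 = $46.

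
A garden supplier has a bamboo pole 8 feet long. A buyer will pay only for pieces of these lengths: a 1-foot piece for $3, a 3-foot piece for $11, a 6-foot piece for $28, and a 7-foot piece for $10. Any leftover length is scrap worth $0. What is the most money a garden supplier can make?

Let r[k] be the best obtainable value from length k. For each k, try every first piece i and keep the best of price[i] + r[k−i].
r[1] = 3
r[2] = 6  (first piece 1, then r[1]=3)
r[3] = max(3+6, 11+0) = 11
r[4] = max(3+11, 11+3) = 14
r[5] = max(3+14, 11+6) = 17
r[6] = max(3+17, 11+11, 28+0) = 28
r[7] = max(3+28, 11+14, 28+3, 10+0) = 31
r[8] = max(3+31, 11+17, 28+6, 10+3) = 34
One optimal cutting: 6 + 1 + 1 → $34.

34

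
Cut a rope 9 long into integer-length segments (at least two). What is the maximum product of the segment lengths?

27

Fill m[k] for k=2..9: at each k try every first piece i and multiply by the better of (k−i) uncut or m[k−i].
Small cases: m[2]=1, m[3]=2, m[4]=4.
m[5] = max(1×4, 2×3, 3×2, 4×1) = 6
m[6] = max(1×6, 2×4, 3×3, 4×2, 5×1) = 9
m[7] = max(1×9, 2×6, 3×4, 4×3, 5×2, 6×1) = 12
m[8] = max(1×12, 2×9, 3×6, …, 6×2, 7×1) = 18
m[9] = max(1×18, 2×12, 3×9, …, 7×2, 8×1) = 27
One optimal split: 3 + 3 + 3; product 3×3×3 = 27.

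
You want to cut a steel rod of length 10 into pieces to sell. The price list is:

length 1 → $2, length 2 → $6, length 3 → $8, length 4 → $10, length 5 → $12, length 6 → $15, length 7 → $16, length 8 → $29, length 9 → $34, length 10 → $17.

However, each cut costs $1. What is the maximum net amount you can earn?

35

Build r[k] bottom-up: r[k] = max over allowed piece i of (p[i] + r[k−i]) − 1 per cut.
r[1] = 2
r[2] = max(2+2-1, 6+0) = 6
r[3] = max(2+6-1, 6+2-1, 8+0) = 8
r[4] = max(2+8-1, 6+6-1, 8+2-1, 10+0) = 11
r[5] = max(2+11-1, 6+8-1, 8+6-1, 10+2-1, 12+0) = 13
r[6] = max(2+13-1, 6+11-1, 8+8-1, 10+6-1, 12+2-1, 15+0) = 16
r[7] = max(2+16-1, 6+13-1, 8+11-1, …, 15+2-1, 16+0) = 18
r[8] = max(2+18-1, 6+16-1, 8+13-1, …, 16+2-1, 29+0) = 29
r[9] = max(2+29-1, 6+18-1, 8+16-1, …, 29+2-1, 34+0) = 34
r[10] = max(2+34-1, 6+29-1, 8+18-1, …, 34+2-1, 17+0) = 35
One optimal plan: pieces 9 + 1 (1 cut) → $36 − $1 = $35.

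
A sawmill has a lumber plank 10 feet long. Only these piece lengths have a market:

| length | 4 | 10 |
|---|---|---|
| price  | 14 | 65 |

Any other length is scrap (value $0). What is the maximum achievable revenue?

Consider every possible first cut. f[k] is the best of p[i]+f[k−i] over all sellable i≤k.
f[1] = 0
f[2] = 0
f[3] = 0
f[4] = 14
f[5] = 14
f[6] = 14
f[7] = 14
f[8] = 28  (first piece 4, then f[4]=14)
f[9] = 28
f[10] = 65
One optimal cutting: 10 → $65.

65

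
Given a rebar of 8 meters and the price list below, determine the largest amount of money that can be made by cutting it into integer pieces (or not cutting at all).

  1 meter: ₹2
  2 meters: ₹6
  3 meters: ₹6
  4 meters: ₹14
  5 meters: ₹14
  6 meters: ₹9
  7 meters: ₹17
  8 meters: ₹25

28

Consider every possible first cut. best[k] is the best of p[i]+best[k−i] over all sellable i≤k.
best[1] = 2
best[2] = 6
best[3] = 8  (first piece 1, then best[2]=6)
best[4] = 14
best[5] = 16  (first piece 1, then best[4]=14)
best[6] = 20  (first piece 2, then best[4]=14)
best[7] = 22  (first piece 1, then best[6]=20)
best[8] = 28  (first piece 4, then best[4]=14)
One optimal cutting: 4 + 4 → ₹14 + ₹14 = ₹28.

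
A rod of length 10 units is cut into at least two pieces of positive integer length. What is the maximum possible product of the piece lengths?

36

Let P[k] be the best product for length k (with at least one cut). For each first piece i, the rest contributes max(k−i, P[k−i]).
Small cases: P[2]=1, P[3]=2, P[4]=4.
P[5] = max(1*4, 2*3, 3*2, 4*1) = 6
P[6] = max(1*6, 2*4, 3*3, 4*2, 5*1) = 9
P[7] = max(1*9, 2*6, 3*4, 4*3, 5*2, 6*1) = 12
P[8] = max(1*12, 2*9, 3*6, …, 6*2, 7*1) = 18
P[9] = max(1*18, 2*12, 3*9, …, 7*2, 8*1) = 27
P[10] = max(1*27, 2*18, 3*12, …, 8*2, 9*1) = 36
One optimal split: 3 + 3 + 2 + 2; product 3*3*2*2 = 36.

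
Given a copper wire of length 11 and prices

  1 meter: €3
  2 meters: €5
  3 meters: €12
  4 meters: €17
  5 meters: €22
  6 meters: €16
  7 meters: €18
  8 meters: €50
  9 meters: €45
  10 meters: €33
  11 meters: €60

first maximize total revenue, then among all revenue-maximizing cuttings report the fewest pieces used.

Consider every possible first cut. r[k] is the best of p[i]+r[k−i] over all sellable i≤k.
r[1] = 3
r[2] = max(3+3, 5+0) = 6
r[3] = max(3+6, 5+3, 12+0) = 12
r[4] = max(3+12, 5+6, 12+3, 17+0) = 17
r[5] = max(3+17, 5+12, 12+6, 17+3, 22+0) = 22
r[6] = max(3+22, 5+17, 12+12, 17+6, 22+3, 16+0) = 25
r[7] = max(3+25, 5+22, 12+17, …, 16+3, 18+0) = 29
r[8] = max(3+29, 5+25, 12+22, …, 18+3, 50+0) = 50
r[9] = max(3+50, 5+29, 12+25, …, 50+3, 45+0) = 53
r[10] = max(3+53, 5+50, 12+29, …, 45+3, 33+0) = 56
r[11] = max(3+56, 5+53, 12+50, …, 33+3, 60+0) = 62
Maximum revenue is €62.
Now minimize piece count subject to staying optimal: for each k, pieces[k] = 1 + min over i with p[i]+r[k−i]=r[k] of pieces[k−i].
pieces[8] = 1
pieces[9] = 2
pieces[10] = 3
pieces[11] = 2

2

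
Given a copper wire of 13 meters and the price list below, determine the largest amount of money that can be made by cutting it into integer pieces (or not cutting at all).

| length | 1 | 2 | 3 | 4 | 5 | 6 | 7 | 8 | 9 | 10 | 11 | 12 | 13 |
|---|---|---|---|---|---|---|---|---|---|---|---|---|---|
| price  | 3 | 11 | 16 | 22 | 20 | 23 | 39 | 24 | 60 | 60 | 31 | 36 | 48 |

Let R[k] be the best obtainable value from length k. For each k, try every first piece i and keep the best of price[i] + R[k−i].
R[1] = 3
R[2] = max(3+3, 11+0) = 11
R[3] = max(3+11, 11+3, 16+0) = 16
R[4] = max(3+16, 11+11, 16+3, 22+0) = 22
R[5] = max(3+22, 11+16, 16+11, 22+3, 20+0) = 27
R[6] = max(3+27, 11+22, 16+16, 22+11, 20+3, 23+0) = 33
R[7] = max(3+33, 11+27, 16+22, …, 23+3, 39+0) = 39
R[8] = max(3+39, 11+33, 16+27, …, 39+3, 24+0) = 44
R[9] = max(3+44, 11+39, 16+33, …, 24+3, 60+0) = 60
R[10] = max(3+60, 11+44, 16+39, …, 60+3, 60+0) = 63
R[11] = max(3+63, 11+60, 16+44, …, 60+3, 31+0) = 71
R[12] = max(3+71, 11+63, 16+60, …, 31+3, 36+0) = 76
R[13] = max(3+76, 11+71, 16+63, …, 36+3, 48+0) = 82
One optimal cutting: 9 + 2 + 2 → €60 + €11 + €11 = €82.

82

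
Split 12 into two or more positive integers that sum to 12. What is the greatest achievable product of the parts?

Define f[k] = max over 1≤i<k of i · max(k−i, f[k−i]); the inner max lets the remainder stay uncut if that's better.
Small cases: f[2]=1, f[3]=2, f[4]=4, f[5]=6, f[6]=9, f[7]=12.
f[8] = 2·max(6,9) = 2·9 = 18
f[9] = 3·max(6,9) = 3·9 = 27
f[10] = 2·max(8,18) = 2·18 = 36
f[11] = 2·max(9,27) = 2·27 = 54
f[12] = 3·max(9,27) = 3·27 = 81
One optimal split: 3 + 3 + 3 + 3; product 3·3·3·3 = 81.

81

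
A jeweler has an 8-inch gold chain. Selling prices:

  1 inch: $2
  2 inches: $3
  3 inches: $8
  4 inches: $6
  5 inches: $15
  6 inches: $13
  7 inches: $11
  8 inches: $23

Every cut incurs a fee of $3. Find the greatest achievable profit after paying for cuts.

Consider every possible first cut. v[k] is the best of p[i]+v[k−i] over all sellable i≤k, charging 3 whenever i<k.
v[1] = 2
v[2] = 3
v[3] = 8
v[4] = 7  (first piece 1, then v[3]=8)
v[5] = 15
v[6] = 14  (first piece 1, then v[5]=15)
v[7] = 15  (first piece 2, then v[5]=15)
v[8] = 23
Best is to make no cuts and sell whole for $23.

23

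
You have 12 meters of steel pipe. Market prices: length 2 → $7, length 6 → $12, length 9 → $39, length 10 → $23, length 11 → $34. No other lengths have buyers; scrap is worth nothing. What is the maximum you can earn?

Build f[k] bottom-up: f[k] = max over allowed piece i of (p[i] + f[k−i]).
f[1] = 0
f[2] = 7
f[3] = 7
f[4] = 14  (first piece 2, then f[2]=7)
f[5] = 14
f[6] = 21  (first piece 2, then f[4]=14)
f[7] = 21
f[8] = 28  (first piece 2, then f[6]=21)
f[9] = 39
f[10] = 39
f[11] = 46  (first piece 2, then f[9]=39)
f[12] = 46
One optimal cutting: pieces 9 + 2 with 1 meter of scrap → $46.

46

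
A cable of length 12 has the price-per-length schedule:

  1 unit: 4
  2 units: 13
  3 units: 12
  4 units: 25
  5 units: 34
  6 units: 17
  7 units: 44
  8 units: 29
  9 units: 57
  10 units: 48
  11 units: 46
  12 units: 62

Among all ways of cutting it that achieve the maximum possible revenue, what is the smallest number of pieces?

3

Consider every possible first cut. r[k] is the best of p[i]+r[k−i] over all sellable i≤k.
r[1] = 4
r[2] = max(4+4, 13+0) = 13
r[3] = max(4+13, 13+4, 12+0) = 17
r[4] = max(4+17, 13+13, 12+4, 25+0) = 26
r[5] = max(4+26, 13+17, 12+13, 25+4, 34+0) = 34
r[6] = max(4+34, 13+26, 12+17, 25+13, 34+4, 17+0) = 39
r[7] = max(4+39, 13+34, 12+26, …, 17+4, 44+0) = 47
r[8] = max(4+47, 13+39, 12+34, …, 44+4, 29+0) = 52
r[9] = max(4+52, 13+47, 12+39, …, 29+4, 57+0) = 60
r[10] = max(4+60, 13+52, 12+47, …, 57+4, 48+0) = 68
r[11] = max(4+68, 13+60, 12+52, …, 48+4, 46+0) = 73
r[12] = max(4+73, 13+68, 12+60, …, 46+4, 62+0) = 81
Maximum revenue is 81.
Now minimize piece count subject to staying optimal: for each k, pieces[k] = 1 + min over i with p[i]+r[k−i]=r[k] of pieces[k−i].
pieces[9] = 3
pieces[10] = 2
pieces[11] = 4
pieces[12] = 3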